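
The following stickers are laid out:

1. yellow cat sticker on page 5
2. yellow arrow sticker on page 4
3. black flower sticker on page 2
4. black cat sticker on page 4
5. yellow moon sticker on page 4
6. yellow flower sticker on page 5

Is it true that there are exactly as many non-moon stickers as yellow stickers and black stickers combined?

non-moon stickers: 5.
yellow stickers: 4; black stickers: 2; combined: 4 + 2 = 6.
The claim requires 5 = 6, which does not hold.

False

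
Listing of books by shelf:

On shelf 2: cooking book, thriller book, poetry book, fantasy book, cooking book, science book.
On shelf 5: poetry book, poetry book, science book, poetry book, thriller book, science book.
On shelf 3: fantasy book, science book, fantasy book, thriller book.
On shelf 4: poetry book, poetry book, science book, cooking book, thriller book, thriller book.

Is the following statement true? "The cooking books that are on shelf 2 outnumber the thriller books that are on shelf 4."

False

There are 2 cooking books on shelf 2.
There are 2 thriller books on shelf 4.
The claim requires 2 > 2, which does not hold.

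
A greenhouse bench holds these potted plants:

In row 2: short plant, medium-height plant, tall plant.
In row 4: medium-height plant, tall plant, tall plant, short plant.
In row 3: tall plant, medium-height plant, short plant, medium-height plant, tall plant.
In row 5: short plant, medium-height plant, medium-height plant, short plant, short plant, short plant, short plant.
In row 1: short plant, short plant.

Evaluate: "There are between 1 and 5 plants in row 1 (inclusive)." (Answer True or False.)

plants in row 1: 2.
The claim requires 1 ≤ 2 ≤ 5, which holds.

True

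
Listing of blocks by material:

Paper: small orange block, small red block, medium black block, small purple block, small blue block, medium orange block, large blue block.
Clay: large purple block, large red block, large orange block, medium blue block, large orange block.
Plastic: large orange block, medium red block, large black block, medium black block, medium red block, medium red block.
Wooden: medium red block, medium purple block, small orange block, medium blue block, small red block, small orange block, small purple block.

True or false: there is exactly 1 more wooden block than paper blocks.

There are 7 wooden blocks.
There are 7 paper blocks.
The claim requires 7 − 7 (= 0) to equal 1, which does not hold.

False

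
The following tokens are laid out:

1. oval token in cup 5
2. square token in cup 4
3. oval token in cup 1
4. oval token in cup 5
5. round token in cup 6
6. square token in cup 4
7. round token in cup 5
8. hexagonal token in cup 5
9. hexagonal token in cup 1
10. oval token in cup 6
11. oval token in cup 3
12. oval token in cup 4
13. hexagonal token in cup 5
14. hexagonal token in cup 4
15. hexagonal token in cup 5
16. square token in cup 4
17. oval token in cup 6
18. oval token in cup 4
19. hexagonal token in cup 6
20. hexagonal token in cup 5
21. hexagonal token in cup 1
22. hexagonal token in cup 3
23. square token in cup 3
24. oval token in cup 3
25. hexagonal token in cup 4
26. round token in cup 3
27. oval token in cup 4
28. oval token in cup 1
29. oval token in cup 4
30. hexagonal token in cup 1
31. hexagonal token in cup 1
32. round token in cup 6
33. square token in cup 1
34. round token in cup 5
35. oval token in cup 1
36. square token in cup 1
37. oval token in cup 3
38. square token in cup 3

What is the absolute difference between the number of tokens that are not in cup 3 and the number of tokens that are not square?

tokens that are not in cup 3: 31. tokens that are not square: 31.
|31 − 31| = 31 − 31 = 0.

0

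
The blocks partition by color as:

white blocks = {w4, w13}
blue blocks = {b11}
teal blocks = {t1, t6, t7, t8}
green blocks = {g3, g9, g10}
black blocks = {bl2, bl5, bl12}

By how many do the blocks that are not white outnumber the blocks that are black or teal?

4

blocks that are not white: 11.
blocks that are black or teal: 7.
11 − 7 = 4.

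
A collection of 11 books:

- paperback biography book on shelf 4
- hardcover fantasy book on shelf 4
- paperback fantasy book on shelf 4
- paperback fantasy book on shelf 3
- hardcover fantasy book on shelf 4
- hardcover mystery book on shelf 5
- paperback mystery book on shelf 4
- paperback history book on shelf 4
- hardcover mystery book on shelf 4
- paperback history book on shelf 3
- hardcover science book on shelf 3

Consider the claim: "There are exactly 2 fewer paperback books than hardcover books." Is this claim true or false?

paperback books: 6.
hardcover books: 5.
The claim requires 5 − 6 (= -1) to equal 2, which does not hold.

False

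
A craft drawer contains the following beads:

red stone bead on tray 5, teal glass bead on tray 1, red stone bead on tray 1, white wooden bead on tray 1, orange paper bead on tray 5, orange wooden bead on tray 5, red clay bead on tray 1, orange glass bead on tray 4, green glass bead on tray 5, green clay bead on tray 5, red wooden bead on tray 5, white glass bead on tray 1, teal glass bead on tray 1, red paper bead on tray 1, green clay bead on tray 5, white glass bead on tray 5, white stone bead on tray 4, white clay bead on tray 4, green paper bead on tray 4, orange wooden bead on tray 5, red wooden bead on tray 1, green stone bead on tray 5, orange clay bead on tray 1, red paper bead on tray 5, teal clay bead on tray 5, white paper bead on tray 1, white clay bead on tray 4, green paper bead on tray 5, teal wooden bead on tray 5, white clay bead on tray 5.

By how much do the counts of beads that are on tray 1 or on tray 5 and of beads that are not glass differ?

1

beads on tray 1 or on tray 5: 25. beads that are not glass: 24.
|25 − 24| = 25 − 24 = 1.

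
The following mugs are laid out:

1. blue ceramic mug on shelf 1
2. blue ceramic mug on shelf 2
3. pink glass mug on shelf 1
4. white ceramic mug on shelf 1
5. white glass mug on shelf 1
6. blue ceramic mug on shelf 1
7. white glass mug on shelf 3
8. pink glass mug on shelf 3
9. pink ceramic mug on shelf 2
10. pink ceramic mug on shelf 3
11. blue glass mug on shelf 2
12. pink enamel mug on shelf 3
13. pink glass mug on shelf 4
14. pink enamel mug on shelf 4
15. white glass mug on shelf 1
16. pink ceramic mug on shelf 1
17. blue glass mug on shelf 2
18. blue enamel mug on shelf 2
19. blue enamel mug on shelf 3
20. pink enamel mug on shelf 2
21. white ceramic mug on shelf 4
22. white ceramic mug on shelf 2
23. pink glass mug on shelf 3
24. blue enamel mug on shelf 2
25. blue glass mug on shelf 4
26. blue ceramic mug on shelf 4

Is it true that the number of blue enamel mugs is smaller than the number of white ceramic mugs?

False

blue enamel mugs: 3.
white ceramic mugs: 3.
The claim requires 3 < 3, which does not hold.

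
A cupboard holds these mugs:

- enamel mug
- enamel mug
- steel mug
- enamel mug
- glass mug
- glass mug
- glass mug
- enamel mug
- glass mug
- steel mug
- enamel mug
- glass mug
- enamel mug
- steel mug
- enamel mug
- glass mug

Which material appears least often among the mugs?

Counts by material: enamel 7, glass 6, steel 3.
The minimum is 3, held uniquely by steel.

steel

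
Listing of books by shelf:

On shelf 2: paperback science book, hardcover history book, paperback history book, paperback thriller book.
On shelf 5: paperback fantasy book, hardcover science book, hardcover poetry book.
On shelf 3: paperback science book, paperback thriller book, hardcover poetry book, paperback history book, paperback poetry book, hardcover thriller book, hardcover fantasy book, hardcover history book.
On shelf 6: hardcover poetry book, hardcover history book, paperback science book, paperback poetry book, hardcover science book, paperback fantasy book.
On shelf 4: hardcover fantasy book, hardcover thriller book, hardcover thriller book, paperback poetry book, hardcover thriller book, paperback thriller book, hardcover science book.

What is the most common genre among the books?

Counts by genre: thriller 7, poetry 6, science 6, history 5, fantasy 4.
The maximum is 7, held uniquely by thriller.

thriller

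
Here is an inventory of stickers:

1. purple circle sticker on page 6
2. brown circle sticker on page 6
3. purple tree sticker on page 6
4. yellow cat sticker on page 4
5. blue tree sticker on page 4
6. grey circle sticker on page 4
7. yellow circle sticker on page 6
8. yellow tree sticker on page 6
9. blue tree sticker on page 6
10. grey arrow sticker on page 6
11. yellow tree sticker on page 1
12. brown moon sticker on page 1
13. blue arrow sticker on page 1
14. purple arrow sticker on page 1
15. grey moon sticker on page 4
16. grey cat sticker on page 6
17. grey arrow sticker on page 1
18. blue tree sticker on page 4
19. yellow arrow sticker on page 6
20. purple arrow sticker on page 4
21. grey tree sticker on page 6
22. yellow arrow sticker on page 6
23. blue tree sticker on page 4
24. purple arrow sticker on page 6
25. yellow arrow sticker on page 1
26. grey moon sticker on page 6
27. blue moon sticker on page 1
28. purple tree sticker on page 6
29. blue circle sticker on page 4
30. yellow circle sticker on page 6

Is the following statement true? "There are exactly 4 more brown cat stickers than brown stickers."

|brown cat stickers| = 0.
|brown stickers| = 2.
The claim requires 0 − 2 (= -2) to equal 4, which does not hold.

False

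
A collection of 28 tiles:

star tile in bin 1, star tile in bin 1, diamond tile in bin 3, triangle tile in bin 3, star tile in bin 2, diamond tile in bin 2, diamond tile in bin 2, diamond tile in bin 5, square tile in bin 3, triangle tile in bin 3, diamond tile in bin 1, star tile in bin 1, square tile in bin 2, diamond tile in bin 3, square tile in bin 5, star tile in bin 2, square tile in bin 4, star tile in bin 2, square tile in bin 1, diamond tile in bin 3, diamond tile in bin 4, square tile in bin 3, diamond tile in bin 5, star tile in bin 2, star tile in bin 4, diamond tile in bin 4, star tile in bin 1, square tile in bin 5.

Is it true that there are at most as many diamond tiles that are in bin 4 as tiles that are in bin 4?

True

|diamond tiles in bin 4| = 2.
|tiles in bin 4| = 4.
The claim requires 2 ≤ 4, which holds.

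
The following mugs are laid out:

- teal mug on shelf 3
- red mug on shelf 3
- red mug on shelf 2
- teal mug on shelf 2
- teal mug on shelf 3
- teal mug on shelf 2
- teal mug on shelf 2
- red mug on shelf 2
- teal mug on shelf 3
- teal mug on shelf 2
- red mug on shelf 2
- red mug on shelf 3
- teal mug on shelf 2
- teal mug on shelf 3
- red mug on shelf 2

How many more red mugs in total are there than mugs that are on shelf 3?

0

red mugs: 6.
mugs on shelf 3: 6.
6 − 6 = 0.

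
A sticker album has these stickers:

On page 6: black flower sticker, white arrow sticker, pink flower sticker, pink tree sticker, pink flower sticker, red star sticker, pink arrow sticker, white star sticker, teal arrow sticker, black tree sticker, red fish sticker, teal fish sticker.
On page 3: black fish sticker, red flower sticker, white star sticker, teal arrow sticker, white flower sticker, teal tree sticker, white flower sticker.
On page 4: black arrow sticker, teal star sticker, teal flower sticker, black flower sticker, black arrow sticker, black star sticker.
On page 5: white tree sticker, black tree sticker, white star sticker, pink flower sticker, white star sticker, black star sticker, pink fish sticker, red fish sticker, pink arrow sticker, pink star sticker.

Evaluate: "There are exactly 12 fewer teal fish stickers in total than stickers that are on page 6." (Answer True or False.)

False

|teal fish stickers| = 1.
|stickers on page 6| = 12.
The claim requires 12 − 1 (= 11) to equal 12, which does not hold.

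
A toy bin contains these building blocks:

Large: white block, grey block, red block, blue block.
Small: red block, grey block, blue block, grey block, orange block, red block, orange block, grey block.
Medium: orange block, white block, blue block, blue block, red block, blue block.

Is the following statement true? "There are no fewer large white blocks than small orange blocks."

|large white blocks| = 1.
|small orange blocks| = 2.
The claim requires 1 ≥ 2, which does not hold.

False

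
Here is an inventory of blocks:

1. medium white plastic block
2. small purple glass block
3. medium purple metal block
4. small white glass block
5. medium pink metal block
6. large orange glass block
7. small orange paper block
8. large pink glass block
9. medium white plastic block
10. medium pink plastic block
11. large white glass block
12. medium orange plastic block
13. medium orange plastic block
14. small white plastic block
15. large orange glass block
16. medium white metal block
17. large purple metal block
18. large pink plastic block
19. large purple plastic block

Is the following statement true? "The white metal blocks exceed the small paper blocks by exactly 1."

There is 1 white metal block.
There is 1 small paper block.
The claim requires 1 − 1 (= 0) to equal 1, which does not hold.

False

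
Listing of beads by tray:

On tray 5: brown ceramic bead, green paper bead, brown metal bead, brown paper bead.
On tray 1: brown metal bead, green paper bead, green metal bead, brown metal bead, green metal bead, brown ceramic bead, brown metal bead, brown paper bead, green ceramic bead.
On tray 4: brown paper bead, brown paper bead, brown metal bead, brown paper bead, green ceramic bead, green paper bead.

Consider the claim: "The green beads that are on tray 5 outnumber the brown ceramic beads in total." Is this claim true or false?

There is 1 green bead on tray 5.
There are 2 brown ceramic beads.
The claim requires 1 > 2, which does not hold.

False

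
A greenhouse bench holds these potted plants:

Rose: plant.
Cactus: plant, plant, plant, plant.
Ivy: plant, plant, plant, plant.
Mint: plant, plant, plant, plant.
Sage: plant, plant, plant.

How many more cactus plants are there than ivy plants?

cactus plants: 4.
ivy plants: 4.
4 − 4 = 0.

0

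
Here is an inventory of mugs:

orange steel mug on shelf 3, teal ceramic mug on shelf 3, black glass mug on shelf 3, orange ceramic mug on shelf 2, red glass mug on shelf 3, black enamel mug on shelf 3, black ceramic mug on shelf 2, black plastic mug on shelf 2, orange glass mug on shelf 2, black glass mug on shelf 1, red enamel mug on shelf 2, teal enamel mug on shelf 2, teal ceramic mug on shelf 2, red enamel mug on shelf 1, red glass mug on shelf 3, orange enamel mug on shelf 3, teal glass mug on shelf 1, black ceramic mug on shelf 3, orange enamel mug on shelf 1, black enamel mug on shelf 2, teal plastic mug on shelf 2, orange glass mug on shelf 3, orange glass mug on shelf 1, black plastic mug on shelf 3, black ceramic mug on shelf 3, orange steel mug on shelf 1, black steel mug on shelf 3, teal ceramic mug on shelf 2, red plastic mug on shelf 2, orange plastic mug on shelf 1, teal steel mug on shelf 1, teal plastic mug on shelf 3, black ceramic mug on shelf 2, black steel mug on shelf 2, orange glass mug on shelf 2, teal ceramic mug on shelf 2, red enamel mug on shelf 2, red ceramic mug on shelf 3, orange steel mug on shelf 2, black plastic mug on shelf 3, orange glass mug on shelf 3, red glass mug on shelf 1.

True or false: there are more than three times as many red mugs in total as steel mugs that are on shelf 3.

True

red mugs: 8.
steel mugs on shelf 3: 2.
The claim requires 8 > 3 × 2 = 6, which holds.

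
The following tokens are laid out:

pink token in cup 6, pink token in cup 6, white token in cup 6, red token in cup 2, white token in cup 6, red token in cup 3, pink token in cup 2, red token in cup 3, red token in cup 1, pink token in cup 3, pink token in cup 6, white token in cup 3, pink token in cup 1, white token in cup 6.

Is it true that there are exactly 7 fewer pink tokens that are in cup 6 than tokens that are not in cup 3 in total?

pink tokens in cup 6: 3.
tokens that are not in cup 3: 10.
The claim requires 10 − 3 (= 7) to equal 7, which holds.

True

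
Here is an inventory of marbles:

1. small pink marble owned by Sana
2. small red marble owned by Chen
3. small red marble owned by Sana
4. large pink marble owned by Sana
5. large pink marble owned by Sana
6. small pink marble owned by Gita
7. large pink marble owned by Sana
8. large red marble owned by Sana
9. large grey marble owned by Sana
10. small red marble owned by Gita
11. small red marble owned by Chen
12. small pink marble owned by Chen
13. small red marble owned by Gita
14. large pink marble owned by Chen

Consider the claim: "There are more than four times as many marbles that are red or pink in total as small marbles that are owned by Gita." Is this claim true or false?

|marbles that are red or pink| = 13.
|small marbles owned by Gita| = 3.
The claim requires 13 > 4 × 3 = 12, which holds.

True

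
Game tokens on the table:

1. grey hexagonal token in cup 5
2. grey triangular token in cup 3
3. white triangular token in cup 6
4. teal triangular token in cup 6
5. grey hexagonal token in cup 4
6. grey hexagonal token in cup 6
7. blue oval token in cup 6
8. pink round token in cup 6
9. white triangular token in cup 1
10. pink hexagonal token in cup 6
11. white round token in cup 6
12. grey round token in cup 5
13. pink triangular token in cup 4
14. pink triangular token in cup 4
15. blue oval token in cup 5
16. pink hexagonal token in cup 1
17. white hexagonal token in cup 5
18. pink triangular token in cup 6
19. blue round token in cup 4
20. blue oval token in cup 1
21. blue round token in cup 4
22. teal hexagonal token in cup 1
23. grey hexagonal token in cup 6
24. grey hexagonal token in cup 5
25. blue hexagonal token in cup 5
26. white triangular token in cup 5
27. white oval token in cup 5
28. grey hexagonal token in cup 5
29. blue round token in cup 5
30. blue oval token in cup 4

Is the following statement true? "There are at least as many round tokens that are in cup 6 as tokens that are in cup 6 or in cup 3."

False

round tokens in cup 6: 2.
tokens in cup 6 or in cup 3: 10.
The claim requires 2 ≥ 10, which does not hold.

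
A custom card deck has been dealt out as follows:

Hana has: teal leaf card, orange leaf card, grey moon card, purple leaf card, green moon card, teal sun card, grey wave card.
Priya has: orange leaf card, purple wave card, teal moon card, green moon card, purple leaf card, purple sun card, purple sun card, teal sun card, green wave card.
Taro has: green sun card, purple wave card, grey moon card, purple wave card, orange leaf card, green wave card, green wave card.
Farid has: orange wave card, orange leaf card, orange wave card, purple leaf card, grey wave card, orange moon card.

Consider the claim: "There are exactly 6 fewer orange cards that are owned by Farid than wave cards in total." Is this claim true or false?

|orange cards owned by Farid| = 4.
|wave cards| = 10.
The claim requires 10 − 4 (= 6) to equal 6, which holds.

True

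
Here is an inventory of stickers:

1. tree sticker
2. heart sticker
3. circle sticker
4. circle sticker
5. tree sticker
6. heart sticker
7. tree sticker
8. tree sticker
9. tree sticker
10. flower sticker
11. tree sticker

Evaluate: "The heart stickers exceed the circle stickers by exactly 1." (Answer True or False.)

There are 2 heart stickers.
There are 2 circle stickers.
The claim requires 2 − 2 (= 0) to equal 1, which does not hold.

False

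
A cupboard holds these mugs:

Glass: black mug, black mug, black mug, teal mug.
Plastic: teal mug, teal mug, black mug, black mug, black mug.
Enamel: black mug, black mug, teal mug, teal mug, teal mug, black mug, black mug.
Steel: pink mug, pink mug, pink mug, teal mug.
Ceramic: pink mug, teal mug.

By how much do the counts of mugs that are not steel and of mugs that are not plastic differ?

1

mugs that are not steel: 18. mugs that are not plastic: 17.
|18 − 17| = 18 − 17 = 1.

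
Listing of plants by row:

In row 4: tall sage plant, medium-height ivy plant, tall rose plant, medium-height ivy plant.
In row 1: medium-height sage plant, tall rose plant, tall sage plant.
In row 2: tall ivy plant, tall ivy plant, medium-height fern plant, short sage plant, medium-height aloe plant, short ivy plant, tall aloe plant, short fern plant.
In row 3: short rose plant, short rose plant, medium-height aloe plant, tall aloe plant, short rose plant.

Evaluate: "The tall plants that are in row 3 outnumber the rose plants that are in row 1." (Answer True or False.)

There is 1 tall plant in row 3.
There is 1 rose plant in row 1.
The claim requires 1 > 1, which does not hold.

False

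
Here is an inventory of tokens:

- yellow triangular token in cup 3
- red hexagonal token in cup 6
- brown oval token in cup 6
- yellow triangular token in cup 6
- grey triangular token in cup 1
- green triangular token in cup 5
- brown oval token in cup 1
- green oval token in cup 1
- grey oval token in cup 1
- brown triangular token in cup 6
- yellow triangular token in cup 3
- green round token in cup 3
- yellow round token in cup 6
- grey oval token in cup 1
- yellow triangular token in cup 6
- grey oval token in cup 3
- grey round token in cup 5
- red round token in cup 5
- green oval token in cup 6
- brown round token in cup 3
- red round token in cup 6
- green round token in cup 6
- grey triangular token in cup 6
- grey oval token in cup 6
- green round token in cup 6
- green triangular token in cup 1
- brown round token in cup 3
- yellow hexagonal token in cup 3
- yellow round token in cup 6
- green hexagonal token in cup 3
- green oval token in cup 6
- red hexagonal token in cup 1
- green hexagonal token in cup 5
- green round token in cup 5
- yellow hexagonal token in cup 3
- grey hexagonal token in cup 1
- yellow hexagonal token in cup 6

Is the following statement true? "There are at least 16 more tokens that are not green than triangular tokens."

True

tokens that are not green: 26.
triangular tokens: 9.
The claim requires 26 − 9 = 17 ≥ 16, which holds.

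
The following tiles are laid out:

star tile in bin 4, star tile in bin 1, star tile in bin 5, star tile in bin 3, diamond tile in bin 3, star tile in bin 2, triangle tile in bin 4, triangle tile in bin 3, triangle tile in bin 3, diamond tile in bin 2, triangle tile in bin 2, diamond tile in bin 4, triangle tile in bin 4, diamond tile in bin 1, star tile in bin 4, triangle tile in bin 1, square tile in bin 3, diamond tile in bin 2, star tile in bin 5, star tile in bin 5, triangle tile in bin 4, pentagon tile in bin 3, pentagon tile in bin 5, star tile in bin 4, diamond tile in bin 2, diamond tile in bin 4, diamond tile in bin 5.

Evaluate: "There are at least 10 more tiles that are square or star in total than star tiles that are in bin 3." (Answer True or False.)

False

There are 10 tiles that are square or star.
There is 1 star tile in bin 3.
The claim requires 10 − 1 = 9 ≥ 10, which does not hold.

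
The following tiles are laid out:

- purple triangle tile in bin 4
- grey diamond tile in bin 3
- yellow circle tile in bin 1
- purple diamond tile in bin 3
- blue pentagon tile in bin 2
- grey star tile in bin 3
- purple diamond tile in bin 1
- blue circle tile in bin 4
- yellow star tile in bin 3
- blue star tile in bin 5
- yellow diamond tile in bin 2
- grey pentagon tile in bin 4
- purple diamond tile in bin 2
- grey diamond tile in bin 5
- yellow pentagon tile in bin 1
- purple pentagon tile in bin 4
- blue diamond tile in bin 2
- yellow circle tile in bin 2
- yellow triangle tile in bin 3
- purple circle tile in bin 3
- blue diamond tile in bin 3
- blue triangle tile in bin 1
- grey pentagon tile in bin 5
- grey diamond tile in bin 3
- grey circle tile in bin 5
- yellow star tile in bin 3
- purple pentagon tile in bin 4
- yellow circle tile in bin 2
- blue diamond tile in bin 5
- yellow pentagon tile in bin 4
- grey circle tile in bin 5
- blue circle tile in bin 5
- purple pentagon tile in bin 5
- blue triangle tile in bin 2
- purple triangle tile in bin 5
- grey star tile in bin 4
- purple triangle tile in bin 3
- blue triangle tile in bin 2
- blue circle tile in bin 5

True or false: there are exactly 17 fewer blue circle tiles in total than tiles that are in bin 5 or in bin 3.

|blue circle tiles| = 3.
|tiles in bin 5 or in bin 3| = 20.
The claim requires 20 − 3 (= 17) to equal 17, which holds.

True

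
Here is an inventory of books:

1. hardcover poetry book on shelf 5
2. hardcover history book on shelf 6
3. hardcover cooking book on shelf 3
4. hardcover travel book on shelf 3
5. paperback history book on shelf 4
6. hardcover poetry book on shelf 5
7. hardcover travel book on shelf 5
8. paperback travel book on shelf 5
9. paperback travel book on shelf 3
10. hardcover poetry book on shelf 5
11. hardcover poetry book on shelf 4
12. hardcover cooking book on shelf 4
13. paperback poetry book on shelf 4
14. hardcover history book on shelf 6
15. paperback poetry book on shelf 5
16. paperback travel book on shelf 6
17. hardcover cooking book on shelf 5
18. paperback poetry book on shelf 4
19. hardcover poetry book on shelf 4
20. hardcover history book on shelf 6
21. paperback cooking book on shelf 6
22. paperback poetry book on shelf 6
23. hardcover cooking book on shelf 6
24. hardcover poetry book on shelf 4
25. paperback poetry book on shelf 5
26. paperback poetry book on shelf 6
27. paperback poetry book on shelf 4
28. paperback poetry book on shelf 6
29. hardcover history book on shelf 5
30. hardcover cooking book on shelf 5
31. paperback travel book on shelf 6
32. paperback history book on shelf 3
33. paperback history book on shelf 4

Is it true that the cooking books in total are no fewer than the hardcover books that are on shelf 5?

False

There are 6 cooking books.
There are 7 hardcover books on shelf 5.
The claim requires 6 ≥ 7, which does not hold.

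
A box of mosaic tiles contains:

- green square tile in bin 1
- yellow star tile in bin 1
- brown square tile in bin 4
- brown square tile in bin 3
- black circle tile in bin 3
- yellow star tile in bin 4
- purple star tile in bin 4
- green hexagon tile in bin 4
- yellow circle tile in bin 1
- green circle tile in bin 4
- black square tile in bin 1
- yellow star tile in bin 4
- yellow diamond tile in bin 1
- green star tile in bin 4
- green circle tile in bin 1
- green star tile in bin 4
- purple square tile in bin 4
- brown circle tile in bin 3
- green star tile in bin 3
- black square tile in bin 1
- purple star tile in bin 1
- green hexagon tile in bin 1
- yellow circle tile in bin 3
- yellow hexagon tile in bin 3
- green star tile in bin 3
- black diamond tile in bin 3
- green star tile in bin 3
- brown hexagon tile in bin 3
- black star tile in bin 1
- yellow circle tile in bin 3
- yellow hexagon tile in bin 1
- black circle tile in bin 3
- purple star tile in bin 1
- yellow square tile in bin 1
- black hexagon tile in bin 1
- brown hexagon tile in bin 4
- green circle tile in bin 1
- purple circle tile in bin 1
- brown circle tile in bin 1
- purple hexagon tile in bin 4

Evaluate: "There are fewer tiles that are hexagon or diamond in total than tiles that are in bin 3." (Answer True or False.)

True

|tiles that are hexagon or diamond| = 10.
|tiles in bin 3| = 12.
The claim requires 10 < 12, which holds.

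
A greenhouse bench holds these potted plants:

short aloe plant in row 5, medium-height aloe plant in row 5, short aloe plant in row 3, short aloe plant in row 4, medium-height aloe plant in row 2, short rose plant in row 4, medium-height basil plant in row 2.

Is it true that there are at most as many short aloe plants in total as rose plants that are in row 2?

There are 3 short aloe plants.
There are 0 rose plants in row 2.
The claim requires 3 ≤ 0, which does not hold.

False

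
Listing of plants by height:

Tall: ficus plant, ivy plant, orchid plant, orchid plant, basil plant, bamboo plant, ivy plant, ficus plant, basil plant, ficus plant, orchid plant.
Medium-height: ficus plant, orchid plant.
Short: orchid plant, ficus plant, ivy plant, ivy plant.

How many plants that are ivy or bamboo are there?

bamboo: 1; ivy: 4; together 1 + 4 = 5.

5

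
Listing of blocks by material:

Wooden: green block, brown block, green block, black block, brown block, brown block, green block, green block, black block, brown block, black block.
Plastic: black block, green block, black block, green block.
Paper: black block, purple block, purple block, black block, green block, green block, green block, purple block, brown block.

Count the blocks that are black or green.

black: 7; green: 9; together 7 + 9 = 16.

16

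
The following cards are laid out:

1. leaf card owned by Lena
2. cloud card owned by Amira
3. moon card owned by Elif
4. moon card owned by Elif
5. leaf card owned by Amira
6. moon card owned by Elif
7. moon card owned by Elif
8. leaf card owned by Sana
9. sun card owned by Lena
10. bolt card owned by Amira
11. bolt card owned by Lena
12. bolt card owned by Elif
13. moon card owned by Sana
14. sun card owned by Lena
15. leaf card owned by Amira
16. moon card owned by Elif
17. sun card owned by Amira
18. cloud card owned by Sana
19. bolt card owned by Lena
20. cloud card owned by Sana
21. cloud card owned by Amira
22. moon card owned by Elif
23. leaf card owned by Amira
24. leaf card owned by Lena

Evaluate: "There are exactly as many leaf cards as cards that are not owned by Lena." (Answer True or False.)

leaf cards: 6.
cards that are not owned by Lena: 18.
The claim requires 6 = 18, which does not hold.

False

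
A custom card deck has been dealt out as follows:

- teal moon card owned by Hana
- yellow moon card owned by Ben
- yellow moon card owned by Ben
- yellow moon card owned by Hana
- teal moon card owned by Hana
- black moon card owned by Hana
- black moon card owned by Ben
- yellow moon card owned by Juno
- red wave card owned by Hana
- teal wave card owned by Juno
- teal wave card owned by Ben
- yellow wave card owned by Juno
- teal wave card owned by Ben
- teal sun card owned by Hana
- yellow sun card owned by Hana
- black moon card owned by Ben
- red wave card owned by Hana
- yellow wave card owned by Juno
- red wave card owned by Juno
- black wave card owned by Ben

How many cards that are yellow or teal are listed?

13

teal: 6; yellow: 7; together 6 + 7 = 13.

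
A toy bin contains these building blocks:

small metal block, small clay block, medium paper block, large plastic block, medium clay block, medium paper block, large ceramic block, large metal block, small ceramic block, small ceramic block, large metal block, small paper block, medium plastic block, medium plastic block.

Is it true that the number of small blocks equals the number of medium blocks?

|small blocks| = 5.
|medium blocks| = 5.
The claim requires 5 = 5, which holds.

True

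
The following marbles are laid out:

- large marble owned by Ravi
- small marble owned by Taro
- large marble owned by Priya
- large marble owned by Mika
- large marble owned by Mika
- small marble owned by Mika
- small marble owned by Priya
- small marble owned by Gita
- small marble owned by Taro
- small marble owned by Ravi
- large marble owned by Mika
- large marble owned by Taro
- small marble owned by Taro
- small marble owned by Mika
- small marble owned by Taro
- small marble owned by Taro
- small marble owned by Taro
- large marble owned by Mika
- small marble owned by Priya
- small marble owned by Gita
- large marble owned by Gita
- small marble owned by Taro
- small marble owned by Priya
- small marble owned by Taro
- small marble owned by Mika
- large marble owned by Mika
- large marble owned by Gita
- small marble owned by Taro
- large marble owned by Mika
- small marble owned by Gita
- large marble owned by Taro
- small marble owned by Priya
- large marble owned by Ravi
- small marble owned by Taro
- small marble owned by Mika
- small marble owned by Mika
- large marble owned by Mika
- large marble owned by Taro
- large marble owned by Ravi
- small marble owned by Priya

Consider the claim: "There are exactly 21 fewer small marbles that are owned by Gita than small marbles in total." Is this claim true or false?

True

Count of small marbles owned by Gita: 3.
There are 24 small marbles.
The claim requires 24 − 3 (= 21) to equal 21, which holds.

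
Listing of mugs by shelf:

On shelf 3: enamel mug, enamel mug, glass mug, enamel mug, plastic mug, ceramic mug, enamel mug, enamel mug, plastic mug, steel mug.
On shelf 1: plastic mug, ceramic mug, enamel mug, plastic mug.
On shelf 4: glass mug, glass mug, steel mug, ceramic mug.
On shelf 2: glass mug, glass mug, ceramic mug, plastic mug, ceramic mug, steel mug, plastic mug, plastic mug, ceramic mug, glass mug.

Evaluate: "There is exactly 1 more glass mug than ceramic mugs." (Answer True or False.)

There are 6 glass mugs.
There are 6 ceramic mugs.
The claim requires 6 − 6 (= 0) to equal 1, which does not hold.

False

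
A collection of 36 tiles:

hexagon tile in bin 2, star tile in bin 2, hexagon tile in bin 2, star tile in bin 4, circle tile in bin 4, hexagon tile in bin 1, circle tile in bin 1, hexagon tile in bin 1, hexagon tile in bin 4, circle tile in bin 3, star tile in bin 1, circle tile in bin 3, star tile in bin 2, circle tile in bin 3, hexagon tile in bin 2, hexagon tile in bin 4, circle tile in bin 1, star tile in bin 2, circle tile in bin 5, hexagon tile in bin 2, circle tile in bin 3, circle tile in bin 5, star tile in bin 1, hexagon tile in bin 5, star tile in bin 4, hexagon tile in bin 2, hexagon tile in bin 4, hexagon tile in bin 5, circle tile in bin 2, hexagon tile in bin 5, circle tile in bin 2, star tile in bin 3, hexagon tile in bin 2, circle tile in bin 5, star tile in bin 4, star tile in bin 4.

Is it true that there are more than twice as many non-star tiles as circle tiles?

True

There are 26 non-star tiles.
There are 12 circle tiles.
The claim requires 26 > 2 × 12 = 24, which holds.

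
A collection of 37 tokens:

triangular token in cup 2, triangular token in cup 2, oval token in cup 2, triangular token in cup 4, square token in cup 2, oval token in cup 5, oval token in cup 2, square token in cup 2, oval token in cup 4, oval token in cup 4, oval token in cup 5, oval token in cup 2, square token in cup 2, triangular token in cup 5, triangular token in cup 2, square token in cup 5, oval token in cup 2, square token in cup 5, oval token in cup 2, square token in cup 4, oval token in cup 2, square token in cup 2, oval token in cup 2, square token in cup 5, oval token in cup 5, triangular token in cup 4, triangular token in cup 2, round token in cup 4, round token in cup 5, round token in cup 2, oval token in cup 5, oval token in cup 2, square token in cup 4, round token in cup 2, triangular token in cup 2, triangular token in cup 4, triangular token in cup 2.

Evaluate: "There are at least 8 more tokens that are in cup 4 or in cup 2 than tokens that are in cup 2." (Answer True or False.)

True

|tokens in cup 4 or in cup 2| = 28.
|tokens in cup 2| = 20.
The claim requires 28 − 20 = 8 ≥ 8, which holds.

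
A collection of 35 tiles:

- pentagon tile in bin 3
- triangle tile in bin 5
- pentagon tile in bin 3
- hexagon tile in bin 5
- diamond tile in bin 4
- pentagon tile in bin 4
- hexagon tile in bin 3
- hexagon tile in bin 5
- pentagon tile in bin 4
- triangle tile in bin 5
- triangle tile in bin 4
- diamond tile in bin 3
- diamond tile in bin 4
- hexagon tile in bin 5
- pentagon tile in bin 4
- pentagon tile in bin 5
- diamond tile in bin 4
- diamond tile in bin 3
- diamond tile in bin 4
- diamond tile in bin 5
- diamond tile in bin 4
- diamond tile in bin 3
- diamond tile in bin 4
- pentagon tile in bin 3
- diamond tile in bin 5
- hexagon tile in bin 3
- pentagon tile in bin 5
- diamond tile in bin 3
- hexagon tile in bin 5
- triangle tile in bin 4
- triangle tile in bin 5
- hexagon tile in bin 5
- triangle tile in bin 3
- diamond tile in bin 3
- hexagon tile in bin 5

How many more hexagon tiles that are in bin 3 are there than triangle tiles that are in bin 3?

1

hexagon tiles in bin 3: 2.
triangle tiles in bin 3: 1.
2 − 1 = 1.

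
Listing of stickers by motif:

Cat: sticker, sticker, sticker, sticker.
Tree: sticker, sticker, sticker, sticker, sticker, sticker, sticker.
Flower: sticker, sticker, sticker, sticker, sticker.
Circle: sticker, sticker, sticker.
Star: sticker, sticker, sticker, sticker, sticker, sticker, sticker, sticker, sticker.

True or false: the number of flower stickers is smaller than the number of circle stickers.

False

|flower stickers| = 5.
|circle stickers| = 3.
The claim requires 5 < 3, which does not hold.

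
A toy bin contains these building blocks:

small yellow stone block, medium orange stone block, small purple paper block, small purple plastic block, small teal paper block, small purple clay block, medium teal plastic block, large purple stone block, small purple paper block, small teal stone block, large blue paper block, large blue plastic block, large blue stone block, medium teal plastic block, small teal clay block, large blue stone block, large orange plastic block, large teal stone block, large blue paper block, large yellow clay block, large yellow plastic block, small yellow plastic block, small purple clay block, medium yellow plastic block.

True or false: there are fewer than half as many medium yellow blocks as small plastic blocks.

False

medium yellow blocks: 1.
small plastic blocks: 2.
The claim requires 2 × 1 = 2 < 2, which does not hold.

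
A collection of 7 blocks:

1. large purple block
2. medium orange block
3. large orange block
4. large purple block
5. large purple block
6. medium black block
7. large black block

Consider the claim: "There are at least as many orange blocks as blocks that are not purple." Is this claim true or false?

False

There are 2 orange blocks.
There are 4 blocks that are not purple.
The claim requires 2 ≥ 4, which does not hold.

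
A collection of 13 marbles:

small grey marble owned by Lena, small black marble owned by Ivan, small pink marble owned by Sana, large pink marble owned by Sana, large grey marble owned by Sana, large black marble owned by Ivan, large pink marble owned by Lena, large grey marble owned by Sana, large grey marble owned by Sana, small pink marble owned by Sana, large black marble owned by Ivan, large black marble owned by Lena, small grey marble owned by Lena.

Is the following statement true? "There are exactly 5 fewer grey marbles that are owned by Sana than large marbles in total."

True

|grey marbles owned by Sana| = 3.
|large marbles| = 8.
The claim requires 8 − 3 (= 5) to equal 5, which holds.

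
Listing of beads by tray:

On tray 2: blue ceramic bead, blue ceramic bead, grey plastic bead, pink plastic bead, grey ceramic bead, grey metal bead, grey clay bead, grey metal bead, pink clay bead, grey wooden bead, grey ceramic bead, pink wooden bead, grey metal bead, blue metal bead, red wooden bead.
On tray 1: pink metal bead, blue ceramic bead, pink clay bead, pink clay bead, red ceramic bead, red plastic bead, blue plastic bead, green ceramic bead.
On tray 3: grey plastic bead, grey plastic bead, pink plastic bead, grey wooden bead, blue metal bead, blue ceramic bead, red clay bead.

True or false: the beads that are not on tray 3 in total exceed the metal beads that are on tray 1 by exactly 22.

True

beads that are not on tray 3: 23.
metal beads on tray 1: 1.
The claim requires 23 − 1 (= 22) to equal 22, which holds.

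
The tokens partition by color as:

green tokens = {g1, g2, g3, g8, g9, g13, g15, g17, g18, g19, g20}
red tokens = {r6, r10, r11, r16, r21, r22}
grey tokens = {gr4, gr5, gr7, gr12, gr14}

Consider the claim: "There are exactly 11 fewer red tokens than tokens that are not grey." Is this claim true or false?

True

|red tokens| = 6.
|tokens that are not grey| = 17.
The claim requires 17 − 6 (= 11) to equal 11, which holds.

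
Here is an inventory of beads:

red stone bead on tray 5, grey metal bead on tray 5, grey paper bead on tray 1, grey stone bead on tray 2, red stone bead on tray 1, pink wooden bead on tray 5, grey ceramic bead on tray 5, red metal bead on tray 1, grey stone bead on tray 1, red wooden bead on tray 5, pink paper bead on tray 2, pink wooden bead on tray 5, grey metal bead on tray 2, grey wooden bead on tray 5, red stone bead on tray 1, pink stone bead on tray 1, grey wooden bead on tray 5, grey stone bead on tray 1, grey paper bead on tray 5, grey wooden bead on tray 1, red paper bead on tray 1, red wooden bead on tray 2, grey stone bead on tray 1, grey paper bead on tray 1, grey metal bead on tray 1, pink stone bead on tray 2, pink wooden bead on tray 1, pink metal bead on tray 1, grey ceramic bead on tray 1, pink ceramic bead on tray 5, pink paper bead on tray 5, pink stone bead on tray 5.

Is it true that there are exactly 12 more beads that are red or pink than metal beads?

beads that are red or pink: 17.
metal beads: 5.
The claim requires 17 − 5 (= 12) to equal 12, which holds.

True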